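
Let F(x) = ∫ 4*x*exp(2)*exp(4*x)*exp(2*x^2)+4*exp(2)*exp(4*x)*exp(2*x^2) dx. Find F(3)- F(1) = -exp(8) + exp(32)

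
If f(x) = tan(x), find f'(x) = cos(x)^(-2)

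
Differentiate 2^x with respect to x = 2^x*log(2)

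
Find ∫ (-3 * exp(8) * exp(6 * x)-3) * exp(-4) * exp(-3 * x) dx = -2*sinh(3*x + 4) + C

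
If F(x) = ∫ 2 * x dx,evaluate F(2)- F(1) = 3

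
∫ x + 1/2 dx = x^2/2 + x/2 + C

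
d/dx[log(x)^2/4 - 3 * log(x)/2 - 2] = (log(x) - 3)/(2*x)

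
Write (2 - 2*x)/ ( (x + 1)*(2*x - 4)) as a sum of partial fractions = -2/(3*(x + 1)) - 1/(3*(x - 2))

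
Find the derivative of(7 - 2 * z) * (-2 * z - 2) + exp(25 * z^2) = 50*z*exp(25*z^2) + 8*z - 10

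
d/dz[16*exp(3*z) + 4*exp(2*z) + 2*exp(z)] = 48*exp(3*z) + 8*exp(2*z) + 2*exp(z)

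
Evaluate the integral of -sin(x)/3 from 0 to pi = -2/3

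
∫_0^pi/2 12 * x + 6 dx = -pi*(-3*pi/2 - 3)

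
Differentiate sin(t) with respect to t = cos(t)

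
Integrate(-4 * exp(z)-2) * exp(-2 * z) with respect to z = (4*exp(z) + 1)*exp(-2*z) + C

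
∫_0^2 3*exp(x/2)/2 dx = -3 + 3*E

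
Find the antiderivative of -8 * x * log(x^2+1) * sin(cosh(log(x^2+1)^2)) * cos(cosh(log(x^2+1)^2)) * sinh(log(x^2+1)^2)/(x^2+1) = cos(cosh(log(x^2 + 1)^2))^2 + C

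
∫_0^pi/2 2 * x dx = pi^2/4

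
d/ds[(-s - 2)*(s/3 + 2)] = -2*s/3 - 8/3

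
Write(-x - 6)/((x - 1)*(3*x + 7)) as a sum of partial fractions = 11/(10*(3*x + 7)) - 7/(10*(x - 1))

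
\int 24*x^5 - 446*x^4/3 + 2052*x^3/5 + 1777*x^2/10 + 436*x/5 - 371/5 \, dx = 4*x^6 - 446*x^5/15 + 513*x^4/5 + 1777*x^3/30 + 218*x^2/5 - 371*x/5 + C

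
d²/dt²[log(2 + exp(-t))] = 2*exp(t)/(4*exp(2*t) + 4*exp(t) + 1)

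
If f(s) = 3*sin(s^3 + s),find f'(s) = 3*(3*s^2 + 1)*cos(s*(s^2 + 1))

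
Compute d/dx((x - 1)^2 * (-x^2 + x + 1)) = -4*x^3 + 9*x^2 - 4*x - 1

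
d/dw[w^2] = 2*w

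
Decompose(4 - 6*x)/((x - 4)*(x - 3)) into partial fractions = 14/(x - 3) - 20/(x - 4)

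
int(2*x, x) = x^2 + C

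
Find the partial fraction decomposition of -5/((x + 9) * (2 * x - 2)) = 1/(4*(x + 9)) - 1/(4*(x - 1))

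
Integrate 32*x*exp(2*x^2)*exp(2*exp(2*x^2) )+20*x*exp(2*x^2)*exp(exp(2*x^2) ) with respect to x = (4*exp(exp(2*x^2)) + 5)*exp(exp(2*x^2)) + C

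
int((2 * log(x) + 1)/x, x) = (log(x) + 1)*log(x) + C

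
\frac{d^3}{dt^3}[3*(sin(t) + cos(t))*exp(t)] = -12*exp(t)*sin(t)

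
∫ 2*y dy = y^2 + C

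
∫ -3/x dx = -3*log(x) + C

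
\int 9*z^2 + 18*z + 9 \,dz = 3*z^3 + 9*z^2 + 9*z + C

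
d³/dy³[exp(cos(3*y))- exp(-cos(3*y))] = 27*(exp(2*cos(3*y))*cos(3*y) + 3*exp(2*cos(3*y)) + cos(3*y) - 3)*exp(-cos(3*y))*sin(3*y)*cos(3*y)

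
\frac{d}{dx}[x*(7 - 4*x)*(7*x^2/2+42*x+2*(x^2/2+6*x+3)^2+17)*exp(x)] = -2*x^6*exp(x) - 113*x^5*exp(x)/2 - 929*x^4*exp(x)/2 - 1707*x^3*exp(x)/2 + 2003*x^2*exp(x)/2 + 1561*x*exp(x) + 245*exp(x)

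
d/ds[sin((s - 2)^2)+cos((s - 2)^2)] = -2*s*sin(s^2 - 4*s + 4) + 2*s*cos(s^2 - 4*s + 4) + 4*sin(s^2 - 4*s + 4) - 4*cos(s^2 - 4*s + 4)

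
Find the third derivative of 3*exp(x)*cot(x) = 3*(-5 + 7/tan(x) - 11/tan(x)^2 + 6/tan(x)^3 - 6/tan(x)^4)*exp(x)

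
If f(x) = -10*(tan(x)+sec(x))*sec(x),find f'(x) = -10*(sin(x) + 1)^2/cos(x)^3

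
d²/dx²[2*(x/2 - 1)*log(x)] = (x + 2)/x^2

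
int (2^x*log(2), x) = 2^x + C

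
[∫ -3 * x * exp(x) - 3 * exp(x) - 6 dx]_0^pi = -3*pi*(2 + exp(pi))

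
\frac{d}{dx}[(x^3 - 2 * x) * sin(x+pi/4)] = x^3*cos(x + pi/4) + 3*x^2*sin(x + pi/4) - 2*x*cos(x + pi/4) - 2*sin(x + pi/4)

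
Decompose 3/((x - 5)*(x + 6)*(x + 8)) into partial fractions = 3/(26*(x + 8)) - 3/(22*(x + 6)) + 3/(143*(x - 5))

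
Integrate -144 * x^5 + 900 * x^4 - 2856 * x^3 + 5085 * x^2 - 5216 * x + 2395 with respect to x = -24*x^6 + 180*x^5 - 714*x^4 + 1695*x^3 - 2608*x^2 + 2395*x + C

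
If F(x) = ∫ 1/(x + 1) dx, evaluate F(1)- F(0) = log(2)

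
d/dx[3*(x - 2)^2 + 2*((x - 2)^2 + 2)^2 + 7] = 8*x^3 - 48*x^2 + 118*x - 108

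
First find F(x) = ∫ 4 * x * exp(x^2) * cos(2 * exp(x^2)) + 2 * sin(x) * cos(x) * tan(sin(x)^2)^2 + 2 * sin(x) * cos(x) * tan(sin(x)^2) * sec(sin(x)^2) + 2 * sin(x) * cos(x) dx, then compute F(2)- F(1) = -sec(sin(1)^2) - tan(sin(1)^2) + sin(2*exp(4)) - sin(2*E) + tan(sin(2)^2) + sec(sin(2)^2)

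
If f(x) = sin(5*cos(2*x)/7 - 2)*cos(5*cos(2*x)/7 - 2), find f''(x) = -400*sin(2*x)^2*sin(5*cos(2*x)/7 - 2)*cos(5*cos(2*x)/7 - 2)/49 + 20*sin(5*cos(2*x)/7 - 2)^2*cos(2*x)/7 - 20*cos(2*x)*cos(5*cos(2*x)/7 - 2)^2/7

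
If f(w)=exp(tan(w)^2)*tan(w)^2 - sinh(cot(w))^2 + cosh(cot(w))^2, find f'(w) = 2*exp(-1 + cos(w)^(-2))*sin(w)/cos(w)^5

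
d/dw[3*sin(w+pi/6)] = 3*cos(w + pi/6)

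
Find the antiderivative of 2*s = s^2 + C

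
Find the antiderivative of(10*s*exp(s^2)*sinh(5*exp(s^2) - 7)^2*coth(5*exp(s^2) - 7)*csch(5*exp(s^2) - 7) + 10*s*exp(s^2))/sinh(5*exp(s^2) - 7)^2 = -coth(5*exp(s^2) - 7) - csch(5*exp(s^2) - 7) + C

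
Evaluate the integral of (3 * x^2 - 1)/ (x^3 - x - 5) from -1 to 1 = 0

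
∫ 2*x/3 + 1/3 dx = x^2/3 + x/3 + C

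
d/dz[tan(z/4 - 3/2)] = tan(z/4 - 3/2)^2/4 + 1/4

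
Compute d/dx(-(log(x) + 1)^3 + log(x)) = (-3*log(x)^2 - 6*log(x) - 2)/x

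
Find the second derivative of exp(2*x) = 4*exp(2*x)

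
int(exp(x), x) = exp(x) + C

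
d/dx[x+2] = 1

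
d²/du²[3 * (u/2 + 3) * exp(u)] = 3*u*exp(u)/2 + 12*exp(u)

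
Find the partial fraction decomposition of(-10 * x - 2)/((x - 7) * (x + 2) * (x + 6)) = 29/(26*(x + 6)) - 1/(2*(x + 2)) - 8/(13*(x - 7))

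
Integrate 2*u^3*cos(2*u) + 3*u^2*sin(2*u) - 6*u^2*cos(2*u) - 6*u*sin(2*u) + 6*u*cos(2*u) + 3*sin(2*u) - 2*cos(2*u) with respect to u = (u - 1)^3*sin(2*u) + C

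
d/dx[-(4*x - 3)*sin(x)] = -4*x*cos(x) - 4*sin(x) + 3*cos(x)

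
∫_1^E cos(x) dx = -sin(1) + sin(E)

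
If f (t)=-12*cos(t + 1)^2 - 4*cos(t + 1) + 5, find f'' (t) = 4*cos(t + 1) + 24*cos(2*t + 2)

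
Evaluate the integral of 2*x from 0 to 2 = 4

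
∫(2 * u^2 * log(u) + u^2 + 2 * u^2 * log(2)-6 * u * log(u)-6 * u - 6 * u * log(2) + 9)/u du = (u - 3)^2*log(2*u) + C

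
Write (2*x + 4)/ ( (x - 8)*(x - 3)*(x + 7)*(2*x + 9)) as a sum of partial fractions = -8/(375*(2*x + 9)) + 1/(75*(x + 7)) - 1/(75*(x - 3)) + 4/(375*(x - 8))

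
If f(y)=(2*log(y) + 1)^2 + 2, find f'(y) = (8*log(y) + 4)/y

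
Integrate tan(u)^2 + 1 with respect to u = tan(u) + C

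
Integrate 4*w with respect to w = 2*w^2 + C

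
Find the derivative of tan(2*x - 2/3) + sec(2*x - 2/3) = 2*tan(2*x - 2/3)^2 + 2*tan(2*x - 2/3)*sec(2*x - 2/3) + 2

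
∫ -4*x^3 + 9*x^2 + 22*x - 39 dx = -x^4 + 3*x^3 + 11*x^2 - 39*x + C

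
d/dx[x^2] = 2*x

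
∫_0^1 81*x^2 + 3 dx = 30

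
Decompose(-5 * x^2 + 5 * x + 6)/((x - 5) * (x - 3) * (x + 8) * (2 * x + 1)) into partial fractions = 6/(385*(2*x + 1)) + 118/(715*(x + 8)) + 12/(77*(x - 3)) - 47/(143*(x - 5))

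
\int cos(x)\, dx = sin(x) + C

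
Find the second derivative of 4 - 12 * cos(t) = 12*cos(t)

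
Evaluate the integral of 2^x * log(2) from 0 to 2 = 3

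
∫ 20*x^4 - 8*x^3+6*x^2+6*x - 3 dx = 4*x^5 - 2*x^4 + 2*x^3 + 3*x^2 - 3*x + C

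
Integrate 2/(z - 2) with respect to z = log(2*(z - 2)^2) + C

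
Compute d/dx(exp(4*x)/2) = 2*exp(4*x)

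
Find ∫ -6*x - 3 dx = -3*x^2 - 3*x + C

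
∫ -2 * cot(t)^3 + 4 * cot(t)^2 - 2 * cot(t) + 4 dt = (cot(t) - 2)^2 + C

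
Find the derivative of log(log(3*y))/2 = 1/(2*y*log(y) + 2*y*log(3))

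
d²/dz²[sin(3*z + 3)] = -9*sin(3*z + 3)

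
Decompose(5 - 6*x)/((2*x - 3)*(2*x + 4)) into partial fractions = -4/(7*(2*x - 3)) - 17/(14*(x + 2))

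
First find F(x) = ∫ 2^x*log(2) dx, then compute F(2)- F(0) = 3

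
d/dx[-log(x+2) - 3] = -1/(x + 2)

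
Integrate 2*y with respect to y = y^2 + C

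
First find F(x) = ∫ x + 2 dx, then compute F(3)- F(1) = 8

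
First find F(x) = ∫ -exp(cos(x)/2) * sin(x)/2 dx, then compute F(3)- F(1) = -exp(cos(1)/2) + exp(cos(3)/2)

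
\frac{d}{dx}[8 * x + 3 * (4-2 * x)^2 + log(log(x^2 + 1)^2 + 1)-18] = (24*x^3*log(x^2 + 1)^2 + 24*x^3 - 40*x^2*log(x^2 + 1)^2 - 40*x^2 + 24*x*log(x^2 + 1)^2 + 4*x*log(x^2 + 1) + 24*x - 40*log(x^2 + 1)^2 - 40)/(x^2*log(x^2 + 1)^2 + x^2 + log(x^2 + 1)^2 + 1)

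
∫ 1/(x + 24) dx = log(x/4 + 6) + C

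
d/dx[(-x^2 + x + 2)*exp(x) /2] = -x^2*exp(x)/2 - x*exp(x)/2 + 3*exp(x)/2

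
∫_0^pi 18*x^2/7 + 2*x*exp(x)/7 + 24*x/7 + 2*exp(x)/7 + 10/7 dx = 10*pi/7 + 12*pi^2/7 + 2*pi*exp(pi)/7 + 6*pi^3/7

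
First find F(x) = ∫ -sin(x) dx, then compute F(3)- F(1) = cos(3) - cos(1)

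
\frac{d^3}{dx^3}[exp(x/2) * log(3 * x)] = (x^3*exp(x/2)*log(x) + x^3*exp(x/2)*log(3) + 6*x^2*exp(x/2) - 12*x*exp(x/2) + 16*exp(x/2))/(8*x^3)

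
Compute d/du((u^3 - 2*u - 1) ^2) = 6*u^5 - 16*u^3 - 6*u^2 + 8*u + 4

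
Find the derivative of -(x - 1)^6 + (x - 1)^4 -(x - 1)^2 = -6*x^5 + 30*x^4 - 56*x^3 + 48*x^2 - 20*x + 4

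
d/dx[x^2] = 2*x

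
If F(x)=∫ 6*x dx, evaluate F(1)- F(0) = 3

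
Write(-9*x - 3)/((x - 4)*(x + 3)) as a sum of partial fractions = -24/(7*(x + 3)) - 39/(7*(x - 4))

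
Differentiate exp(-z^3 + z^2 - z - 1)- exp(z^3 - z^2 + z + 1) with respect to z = (-3*z^2*exp(2*z^3 - 2*z^2 + 2*z + 2) - 3*z^2 + 2*z*exp(2*z^3 - 2*z^2 + 2*z + 2) + 2*z - exp(2*z^3 - 2*z^2 + 2*z + 2) - 1)*exp(-z^3 + z^2 - z - 1)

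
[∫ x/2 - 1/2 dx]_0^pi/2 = (-2 + pi/4)*(pi/4 + 1) + 2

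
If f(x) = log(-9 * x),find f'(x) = 1/x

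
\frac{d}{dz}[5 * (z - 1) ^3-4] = 15*z^2 - 30*z + 15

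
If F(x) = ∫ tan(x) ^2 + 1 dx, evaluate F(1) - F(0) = tan(1)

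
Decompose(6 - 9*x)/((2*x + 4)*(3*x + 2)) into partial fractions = 9/(2*(3*x + 2)) - 3/(x + 2)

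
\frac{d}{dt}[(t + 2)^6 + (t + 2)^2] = 6*t^5 + 60*t^4 + 240*t^3 + 480*t^2 + 482*t + 196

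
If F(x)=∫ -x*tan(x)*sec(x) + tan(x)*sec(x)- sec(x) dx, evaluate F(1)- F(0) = -1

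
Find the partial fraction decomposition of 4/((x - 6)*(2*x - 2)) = -2/(5*(x - 1)) + 2/(5*(x - 6))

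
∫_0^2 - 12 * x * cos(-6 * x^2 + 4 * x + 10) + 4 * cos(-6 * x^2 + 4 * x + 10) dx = -sin(6) - sin(10)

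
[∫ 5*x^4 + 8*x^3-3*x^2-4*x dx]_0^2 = 48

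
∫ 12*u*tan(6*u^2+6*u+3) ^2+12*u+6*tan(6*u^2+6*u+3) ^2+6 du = tan(6*u^2 + 6*u + 3) + C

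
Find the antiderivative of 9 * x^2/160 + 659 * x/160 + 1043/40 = 3*x^3/160 + 659*x^2/320 + 1043*x/40 + C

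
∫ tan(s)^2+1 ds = tan(s) + C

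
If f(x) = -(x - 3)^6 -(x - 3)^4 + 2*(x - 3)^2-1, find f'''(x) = -120*x^3 + 1080*x^2 - 3264*x + 3312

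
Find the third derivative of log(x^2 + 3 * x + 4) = (4*x^3 + 18*x^2 + 6*x - 18)/(x^6 + 9*x^5 + 39*x^4 + 99*x^3 + 156*x^2 + 144*x + 64)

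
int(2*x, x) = x^2 + C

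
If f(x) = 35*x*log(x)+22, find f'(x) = 35*log(x) + 35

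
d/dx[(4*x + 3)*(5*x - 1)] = 40*x + 11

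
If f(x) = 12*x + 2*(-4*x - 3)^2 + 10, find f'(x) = 64*x + 60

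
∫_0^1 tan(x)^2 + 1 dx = tan(1)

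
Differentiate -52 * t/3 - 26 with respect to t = -52/3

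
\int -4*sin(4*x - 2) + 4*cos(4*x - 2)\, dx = sin(4*x - 2) + cos(4*x - 2) + C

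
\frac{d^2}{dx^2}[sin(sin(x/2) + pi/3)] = -sin(x/2)*cos(sin(x/2) + pi/3)/4 - sin(sin(x/2) + pi/3)*cos(x/2)^2/4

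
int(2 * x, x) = x^2 + C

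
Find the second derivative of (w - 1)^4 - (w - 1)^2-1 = 12*w^2 - 24*w + 10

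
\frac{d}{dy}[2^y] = 2^y*log(2)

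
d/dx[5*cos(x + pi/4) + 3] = -5*sin(x + pi/4)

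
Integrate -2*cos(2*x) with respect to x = -sin(2*x) + C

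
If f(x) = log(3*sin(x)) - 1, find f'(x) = 1/tan(x)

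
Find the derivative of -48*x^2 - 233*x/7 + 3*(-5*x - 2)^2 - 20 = 54*x + 187/7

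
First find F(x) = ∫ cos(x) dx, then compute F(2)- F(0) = sin(2)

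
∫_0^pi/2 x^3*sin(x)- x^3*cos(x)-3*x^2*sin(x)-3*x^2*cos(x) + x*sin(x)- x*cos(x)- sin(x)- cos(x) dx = -pi^3/8 - pi/2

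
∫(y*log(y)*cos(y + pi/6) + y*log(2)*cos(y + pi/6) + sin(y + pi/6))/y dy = log(2*y)*sin(y + pi/6) + C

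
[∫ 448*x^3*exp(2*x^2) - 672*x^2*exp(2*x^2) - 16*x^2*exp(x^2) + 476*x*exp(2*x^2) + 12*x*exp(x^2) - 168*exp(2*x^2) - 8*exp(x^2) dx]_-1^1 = -336*exp(2) - 16*E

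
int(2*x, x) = x^2 + C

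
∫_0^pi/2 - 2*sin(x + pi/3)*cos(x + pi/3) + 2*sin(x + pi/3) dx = -1/4 + (-1 - sqrt(3)/2)^2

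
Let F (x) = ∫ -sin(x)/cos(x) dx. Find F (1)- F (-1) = 0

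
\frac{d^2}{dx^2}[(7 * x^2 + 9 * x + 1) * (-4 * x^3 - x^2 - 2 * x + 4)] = -560*x^3 - 516*x^2 - 162*x + 18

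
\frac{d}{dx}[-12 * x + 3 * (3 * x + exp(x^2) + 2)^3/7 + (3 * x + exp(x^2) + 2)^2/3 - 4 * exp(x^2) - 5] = 162*x^3*exp(x^2)/7 + 108*x^2*exp(2*x^2)/7 + 244*x^2*exp(x^2)/7 + 243*x^2/7 + 18*x*exp(3*x^2)/7 + 244*x*exp(2*x^2)/21 + 590*x*exp(x^2)/21 + 366*x/7 + 27*exp(2*x^2)/7 + 122*exp(x^2)/7 + 52/7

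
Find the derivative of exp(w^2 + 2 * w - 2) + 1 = 2*w*exp(w^2 + 2*w - 2) + 2*exp(w^2 + 2*w - 2)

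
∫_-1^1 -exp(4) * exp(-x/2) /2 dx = -exp(9/2) + exp(7/2)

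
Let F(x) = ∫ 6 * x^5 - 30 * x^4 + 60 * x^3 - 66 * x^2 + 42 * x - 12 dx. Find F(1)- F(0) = -3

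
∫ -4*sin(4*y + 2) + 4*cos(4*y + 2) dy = sin(4*y + 2) + cos(4*y + 2) + C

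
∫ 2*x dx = x^2 + C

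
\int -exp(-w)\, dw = exp(-w) + C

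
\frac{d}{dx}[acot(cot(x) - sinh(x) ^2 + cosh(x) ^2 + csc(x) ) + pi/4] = (cos(x) + 1)/((1 + 2/tan(x) + 2/sin(x) + 2*cos(x)/sin(x)^2 + 2/sin(x)^2)*sin(x)^2)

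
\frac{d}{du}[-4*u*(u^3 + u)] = -16*u^3 - 8*u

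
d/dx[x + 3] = 1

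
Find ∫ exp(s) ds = exp(s) + C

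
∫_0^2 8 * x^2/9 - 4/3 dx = -8/27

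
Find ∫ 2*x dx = x^2 + C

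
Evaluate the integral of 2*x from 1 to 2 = 3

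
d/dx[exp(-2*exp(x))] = -2*exp(x - 2*exp(x))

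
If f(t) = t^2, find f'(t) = 2*t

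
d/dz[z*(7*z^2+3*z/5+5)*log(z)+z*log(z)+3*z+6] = 21*z^2*log(z) + 7*z^2 + 6*z*log(z)/5 + 3*z/5 + 6*log(z) + 9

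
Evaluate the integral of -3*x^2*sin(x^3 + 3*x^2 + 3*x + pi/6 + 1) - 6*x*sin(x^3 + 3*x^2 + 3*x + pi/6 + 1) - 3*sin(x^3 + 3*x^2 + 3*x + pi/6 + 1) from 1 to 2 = cos(pi/6 + 27) - cos(pi/6 + 8)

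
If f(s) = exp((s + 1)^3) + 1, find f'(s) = 3*s^2*exp(s^3 + 3*s^2 + 3*s + 1) + 6*s*exp(s^3 + 3*s^2 + 3*s + 1) + 3*exp(s^3 + 3*s^2 + 3*s + 1)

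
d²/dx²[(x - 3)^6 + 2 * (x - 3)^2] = 30*x^4 - 360*x^3 + 1620*x^2 - 3240*x + 2434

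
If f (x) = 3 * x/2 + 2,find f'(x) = 3/2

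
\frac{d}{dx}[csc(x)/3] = -cot(x)*csc(x)/3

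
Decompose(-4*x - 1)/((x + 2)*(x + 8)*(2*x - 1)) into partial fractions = -12/(85*(2*x - 1)) + 31/(102*(x + 8)) - 7/(30*(x + 2))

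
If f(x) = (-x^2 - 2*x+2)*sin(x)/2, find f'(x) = -x^2*cos(x)/2 - x*sin(x) - x*cos(x) - sin(x) + cos(x)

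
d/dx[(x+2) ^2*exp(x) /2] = x^2*exp(x)/2 + 3*x*exp(x) + 4*exp(x)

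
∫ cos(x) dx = sin(x) + C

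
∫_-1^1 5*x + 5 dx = 10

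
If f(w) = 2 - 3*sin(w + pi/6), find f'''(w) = 3*cos(w + pi/6)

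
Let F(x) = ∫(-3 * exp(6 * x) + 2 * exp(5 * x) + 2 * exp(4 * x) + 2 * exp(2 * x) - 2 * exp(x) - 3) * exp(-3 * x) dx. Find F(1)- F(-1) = (-E + exp(-1))^3 - (E - exp(-1))^3 - (-E + exp(-1))^2 - 2*E + 2*exp(-1) + (E - exp(-1))^2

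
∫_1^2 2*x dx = 3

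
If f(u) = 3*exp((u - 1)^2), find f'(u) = 6*u*exp(u^2 - 2*u + 1) - 6*exp(u^2 - 2*u + 1)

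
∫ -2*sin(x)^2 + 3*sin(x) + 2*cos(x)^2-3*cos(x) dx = sin(2*x) - 3*sqrt(2)*sin(x + pi/4) + C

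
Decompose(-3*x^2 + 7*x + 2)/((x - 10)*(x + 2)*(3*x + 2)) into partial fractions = 9/(32*(3*x + 2)) - 1/(2*(x + 2)) - 19/(32*(x - 10))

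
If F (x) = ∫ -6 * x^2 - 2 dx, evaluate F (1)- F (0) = -4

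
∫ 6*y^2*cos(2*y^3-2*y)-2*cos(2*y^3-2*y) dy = sin(2*y*(y^2 - 1)) + C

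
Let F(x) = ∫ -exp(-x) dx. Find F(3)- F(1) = -exp(-1) + exp(-3)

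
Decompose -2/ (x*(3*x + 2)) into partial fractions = 3/(3*x + 2) - 1/x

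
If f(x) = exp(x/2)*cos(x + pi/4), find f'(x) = -sqrt(2)*(3*sin(x) + cos(x))*exp(x/2)/4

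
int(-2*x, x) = -x^2 + C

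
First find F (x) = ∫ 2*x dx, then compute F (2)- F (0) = 4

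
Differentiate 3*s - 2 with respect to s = 3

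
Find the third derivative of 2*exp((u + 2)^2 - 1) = 16*u^3*exp(u^2 + 4*u + 3) + 96*u^2*exp(u^2 + 4*u + 3) + 216*u*exp(u^2 + 4*u + 3) + 176*exp(u^2 + 4*u + 3)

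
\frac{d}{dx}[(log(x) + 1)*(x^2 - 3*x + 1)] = (2*x^2*log(x) + 3*x^2 - 3*x*log(x) - 6*x + 1)/x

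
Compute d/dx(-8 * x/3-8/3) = -8/3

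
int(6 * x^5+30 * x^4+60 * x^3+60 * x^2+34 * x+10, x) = x^6 + 6*x^5 + 15*x^4 + 20*x^3 + 17*x^2 + 10*x + C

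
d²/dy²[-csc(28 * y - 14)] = -1568*cot(28*y - 14)^2*csc(28*y - 14) - 784*csc(28*y - 14)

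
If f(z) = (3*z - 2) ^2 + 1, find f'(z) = 18*z - 12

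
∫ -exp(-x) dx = exp(-x) + C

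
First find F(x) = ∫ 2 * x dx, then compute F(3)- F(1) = 8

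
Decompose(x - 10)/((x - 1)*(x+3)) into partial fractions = 13/(4*(x + 3)) - 9/(4*(x - 1))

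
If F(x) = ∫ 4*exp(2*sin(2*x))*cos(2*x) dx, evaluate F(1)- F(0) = -1 + exp(2*sin(2))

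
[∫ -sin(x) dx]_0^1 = -1 + cos(1)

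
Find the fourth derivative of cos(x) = cos(x)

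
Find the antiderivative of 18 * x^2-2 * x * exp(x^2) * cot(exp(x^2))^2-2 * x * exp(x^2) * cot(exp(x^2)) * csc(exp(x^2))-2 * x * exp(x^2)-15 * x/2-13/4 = 6*x^3 - 15*x^2/4 - 13*x/4 + cot(exp(x^2)) + csc(exp(x^2)) + C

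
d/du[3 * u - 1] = 3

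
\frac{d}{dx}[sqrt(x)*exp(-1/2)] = exp(-1/2)/(2*sqrt(x))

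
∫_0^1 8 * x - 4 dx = 0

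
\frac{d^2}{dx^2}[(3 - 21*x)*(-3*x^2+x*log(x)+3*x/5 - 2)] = (1890*x^2 - 210*x*log(x) - 531*x + 15)/(5*x)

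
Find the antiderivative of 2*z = z^2 + C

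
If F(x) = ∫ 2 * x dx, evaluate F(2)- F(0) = 4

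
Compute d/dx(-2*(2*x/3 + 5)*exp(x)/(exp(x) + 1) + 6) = (-4*x*exp(x) - 4*exp(2*x) - 34*exp(x))/(3*exp(2*x) + 6*exp(x) + 3)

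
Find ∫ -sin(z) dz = cos(z) + C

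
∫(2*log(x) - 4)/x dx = (log(x) - 2)^2 + C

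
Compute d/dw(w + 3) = 1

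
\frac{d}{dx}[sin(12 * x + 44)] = 12*cos(12*x + 44)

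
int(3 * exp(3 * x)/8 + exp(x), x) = exp(3*x)/8 + exp(x) + C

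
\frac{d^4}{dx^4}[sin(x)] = sin(x)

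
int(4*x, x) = 2*x^2 + C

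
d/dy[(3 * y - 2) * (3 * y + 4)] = 18*y + 6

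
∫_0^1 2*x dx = 1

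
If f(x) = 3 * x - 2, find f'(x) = 3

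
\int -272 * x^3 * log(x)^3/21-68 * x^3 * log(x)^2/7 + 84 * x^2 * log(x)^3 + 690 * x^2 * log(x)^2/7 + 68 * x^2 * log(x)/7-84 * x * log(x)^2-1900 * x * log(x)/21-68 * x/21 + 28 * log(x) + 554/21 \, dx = -2*(17*x - 147)*(2*x^3*log(x)^3 - 3*x^2*log(x)^2 + 2*x*log(x) + 1)/21 + C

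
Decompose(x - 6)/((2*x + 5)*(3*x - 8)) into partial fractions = -10/(31*(3*x - 8)) + 17/(31*(2*x + 5))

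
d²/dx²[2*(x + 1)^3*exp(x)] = 2*x^3*exp(x) + 18*x^2*exp(x) + 42*x*exp(x) + 26*exp(x)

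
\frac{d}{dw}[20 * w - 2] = 20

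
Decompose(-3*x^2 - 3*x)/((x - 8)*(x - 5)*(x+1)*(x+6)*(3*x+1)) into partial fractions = 27/(6800*(3*x + 1)) - 9/(1309*(x + 6)) + 5/(176*(x - 5)) - 4/(175*(x - 8))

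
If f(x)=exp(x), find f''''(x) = exp(x)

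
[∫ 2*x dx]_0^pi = pi^2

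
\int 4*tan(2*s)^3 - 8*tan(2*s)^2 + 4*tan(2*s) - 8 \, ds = (tan(2*s) - 2)^2 + C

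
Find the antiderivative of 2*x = x^2 + C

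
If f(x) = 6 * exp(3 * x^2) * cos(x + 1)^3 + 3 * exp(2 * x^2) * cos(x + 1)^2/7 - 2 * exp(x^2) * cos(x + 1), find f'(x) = 36*x*exp(3*x^2)*cos(x + 1)^3 + 12*x*exp(2*x^2)*cos(x + 1)^2/7 - 4*x*exp(x^2)*cos(x + 1) - 18*exp(3*x^2)*sin(x + 1)*cos(x + 1)^2 - 3*exp(2*x^2)*sin(2*x + 2)/7 + 2*exp(x^2)*sin(x + 1)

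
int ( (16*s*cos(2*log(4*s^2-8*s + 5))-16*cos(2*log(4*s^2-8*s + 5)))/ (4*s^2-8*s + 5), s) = sin(2*log(4*(s - 1)^2 + 1)) + C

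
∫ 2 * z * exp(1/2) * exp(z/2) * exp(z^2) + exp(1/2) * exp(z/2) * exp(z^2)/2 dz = exp(z^2 + z/2 + 1/2) + C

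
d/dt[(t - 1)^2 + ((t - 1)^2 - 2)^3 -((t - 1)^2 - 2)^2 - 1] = 6*t^5 - 30*t^4 + 32*t^3 + 24*t^2 - 20*t - 12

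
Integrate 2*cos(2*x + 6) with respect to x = sin(2*x + 6) + C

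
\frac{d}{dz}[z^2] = 2*z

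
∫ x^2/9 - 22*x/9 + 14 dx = x^3/27 - 11*x^2/9 + 14*x + C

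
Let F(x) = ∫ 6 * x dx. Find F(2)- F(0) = 12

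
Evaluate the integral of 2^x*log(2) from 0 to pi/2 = -1 + 2^(pi/2)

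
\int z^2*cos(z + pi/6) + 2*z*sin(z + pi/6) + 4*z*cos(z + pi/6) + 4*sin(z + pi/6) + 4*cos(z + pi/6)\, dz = (z + 2)^2*sin(z + pi/6) + C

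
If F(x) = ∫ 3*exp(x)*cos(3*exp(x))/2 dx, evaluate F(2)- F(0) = sin(3*exp(2))/2 - sin(3)/2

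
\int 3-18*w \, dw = -9*w^2 + 3*w + C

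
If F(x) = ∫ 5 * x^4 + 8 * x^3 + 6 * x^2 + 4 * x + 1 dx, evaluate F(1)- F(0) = 8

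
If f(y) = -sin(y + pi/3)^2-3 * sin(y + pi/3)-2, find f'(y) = -3*cos(y + pi/3) - cos(2*y + pi/6)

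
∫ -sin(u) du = cos(u) + C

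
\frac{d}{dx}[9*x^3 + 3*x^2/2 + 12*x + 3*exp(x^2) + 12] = 27*x^2 + 6*x*exp(x^2) + 3*x + 12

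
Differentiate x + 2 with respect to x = 1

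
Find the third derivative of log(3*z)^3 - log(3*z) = (6*log(z)^2 - 18*log(z) + 12*log(3)*log(z) - 18*log(3) + 4 + 6*log(3)^2)/z^3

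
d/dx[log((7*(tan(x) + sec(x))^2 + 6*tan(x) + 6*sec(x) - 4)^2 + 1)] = 2*(59*sin(x)^2 + 75*sin(x)*cos(x) + 98*sin(x) + 51*cos(x) + 39)/(-66*sin(x)^3 + 43*sin(x)^2*cos(x) - 18*sin(x)^2 + 32*sin(x)*cos(x) + 66*sin(x) + 23*cos(x) + 18)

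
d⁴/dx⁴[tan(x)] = 24*tan(x)^5 + 40*tan(x)^3 + 16*tan(x)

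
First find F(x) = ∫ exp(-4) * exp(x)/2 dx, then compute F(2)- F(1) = -exp(-3)/2 + exp(-2)/2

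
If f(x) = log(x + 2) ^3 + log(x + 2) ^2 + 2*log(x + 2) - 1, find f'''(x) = (6*log(x + 2)^2 - 14*log(x + 2) + 4)/(x^3 + 6*x^2 + 12*x + 8)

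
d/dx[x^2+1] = 2*x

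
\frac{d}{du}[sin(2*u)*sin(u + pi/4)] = sin(2*u)*cos(u + pi/4) + 2*sin(u + pi/4)*cos(2*u)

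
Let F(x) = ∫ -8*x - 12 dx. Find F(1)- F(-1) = -24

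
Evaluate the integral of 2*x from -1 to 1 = 0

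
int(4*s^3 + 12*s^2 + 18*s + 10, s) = s^4 + 4*s^3 + 9*s^2 + 10*s + C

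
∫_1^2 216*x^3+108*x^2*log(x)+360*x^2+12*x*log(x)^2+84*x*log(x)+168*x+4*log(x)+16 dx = -168 + 8*log(2) + 6*(2*log(2) + 18)^2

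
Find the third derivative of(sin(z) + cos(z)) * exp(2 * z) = (-9*sin(z) + 13*cos(z))*exp(2*z)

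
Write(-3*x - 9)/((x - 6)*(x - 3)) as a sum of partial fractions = 6/(x - 3) - 9/(x - 6)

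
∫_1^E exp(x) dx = -E + exp(E)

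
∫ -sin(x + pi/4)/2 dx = cos(x + pi/4)/2 + C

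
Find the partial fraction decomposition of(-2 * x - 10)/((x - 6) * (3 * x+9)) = 4/(27*(x + 3)) - 22/(27*(x - 6))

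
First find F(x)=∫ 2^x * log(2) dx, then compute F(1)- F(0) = 1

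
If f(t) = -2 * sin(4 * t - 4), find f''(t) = 32*sin(4*t - 4)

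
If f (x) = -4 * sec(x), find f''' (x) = 4*(1 - 6/cos(x)^2)*sin(x)/cos(x)^2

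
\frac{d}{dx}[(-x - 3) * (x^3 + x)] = -4*x^3 - 9*x^2 - 2*x - 3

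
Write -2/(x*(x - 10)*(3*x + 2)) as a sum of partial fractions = -9/(32*(3*x + 2)) - 1/(160*(x - 10)) + 1/(10*x)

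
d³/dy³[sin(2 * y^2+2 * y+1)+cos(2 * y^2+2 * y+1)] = 64*y^3*sin(2*y^2 + 2*y + 1) - 64*y^3*cos(2*y^2 + 2*y + 1) + 96*y^2*sin(2*y^2 + 2*y + 1) - 96*y^2*cos(2*y^2 + 2*y + 1) - 96*y*cos(2*y^2 + 2*y + 1) - 16*sin(2*y^2 + 2*y + 1) - 32*cos(2*y^2 + 2*y + 1)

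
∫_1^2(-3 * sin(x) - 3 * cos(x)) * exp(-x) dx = -3*exp(-1)*cos(1) + 3*exp(-2)*cos(2)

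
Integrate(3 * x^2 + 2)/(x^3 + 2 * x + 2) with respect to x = log(x^3 + 2*x + 2) + C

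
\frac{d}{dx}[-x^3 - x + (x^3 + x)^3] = 9*x^8 + 21*x^6 + 15*x^4 - 1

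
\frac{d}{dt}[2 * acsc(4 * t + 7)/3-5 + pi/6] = -8/(48*t^2*sqrt(1 - 1/(16*t^2 + 56*t + 49)) + 168*t*sqrt(1 - 1/(16*t^2 + 56*t + 49)) + 147*sqrt(1 - 1/(16*t^2 + 56*t + 49)))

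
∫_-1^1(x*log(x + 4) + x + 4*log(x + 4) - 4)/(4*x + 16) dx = -3*log(5)/4 + 5*log(3)/4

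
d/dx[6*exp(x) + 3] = 6*exp(x)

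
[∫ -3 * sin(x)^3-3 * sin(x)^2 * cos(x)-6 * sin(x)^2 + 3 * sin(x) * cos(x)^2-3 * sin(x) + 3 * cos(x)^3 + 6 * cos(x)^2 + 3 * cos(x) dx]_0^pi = -8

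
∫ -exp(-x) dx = exp(-x) + C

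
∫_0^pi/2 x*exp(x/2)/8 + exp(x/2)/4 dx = pi*exp(pi/4)/8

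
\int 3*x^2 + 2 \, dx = x^3 + 2*x + C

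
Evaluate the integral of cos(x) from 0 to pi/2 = 1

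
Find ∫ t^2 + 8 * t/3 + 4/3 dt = t^3/3 + 4*t^2/3 + 4*t/3 + C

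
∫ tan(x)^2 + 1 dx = tan(x) + C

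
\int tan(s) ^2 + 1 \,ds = tan(s) + C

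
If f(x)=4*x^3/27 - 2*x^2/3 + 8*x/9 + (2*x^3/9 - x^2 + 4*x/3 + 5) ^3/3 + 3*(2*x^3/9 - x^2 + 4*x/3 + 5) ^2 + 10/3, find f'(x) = 8*x^8/243 - 32*x^7/81 + 490*x^6/243 - 86*x^5/27 - 740*x^4/81 + 1184*x^3/27 - 662*x^2/27 - 746*x/9 + 668/9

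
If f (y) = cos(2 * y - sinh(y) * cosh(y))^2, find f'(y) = (cosh(2*y) - 2)*sin(4*y - 2*sinh(y)*cosh(y))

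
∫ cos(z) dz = sin(z) + C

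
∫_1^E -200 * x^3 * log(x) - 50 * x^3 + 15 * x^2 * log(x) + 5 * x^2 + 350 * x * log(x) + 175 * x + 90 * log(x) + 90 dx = -5*E*(-35*E - 18 - exp(2) + 10*exp(3))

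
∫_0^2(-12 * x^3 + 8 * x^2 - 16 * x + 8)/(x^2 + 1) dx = -8 - 2*log(5)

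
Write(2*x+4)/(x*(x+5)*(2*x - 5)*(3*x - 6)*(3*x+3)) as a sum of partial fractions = 16/(525*(2*x - 5)) - 1/(3150*(x + 5)) - 1/(378*(x + 1)) - 4/(189*(x - 2)) + 2/(225*x)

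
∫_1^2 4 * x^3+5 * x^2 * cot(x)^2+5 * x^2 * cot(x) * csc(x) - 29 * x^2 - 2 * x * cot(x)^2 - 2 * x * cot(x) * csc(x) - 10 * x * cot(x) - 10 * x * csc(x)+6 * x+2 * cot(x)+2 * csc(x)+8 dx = -133/3 - 16*csc(2) + 3*cot(1) + 3*csc(1) - 16*cot(2)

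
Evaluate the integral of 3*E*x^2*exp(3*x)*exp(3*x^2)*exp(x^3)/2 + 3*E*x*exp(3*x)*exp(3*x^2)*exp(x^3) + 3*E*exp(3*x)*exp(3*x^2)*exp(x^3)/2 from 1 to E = -exp(8)/2 + exp((1 + E)^3)/2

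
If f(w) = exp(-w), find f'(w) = -exp(-w)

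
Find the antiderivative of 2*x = x^2 + C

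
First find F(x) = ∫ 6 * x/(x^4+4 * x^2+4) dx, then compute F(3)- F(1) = 8/11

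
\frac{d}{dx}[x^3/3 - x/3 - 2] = x^2 - 1/3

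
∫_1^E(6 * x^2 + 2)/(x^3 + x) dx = -2*log(2) + 2*log(E + exp(3))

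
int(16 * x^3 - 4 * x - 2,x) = 4*x^4 - 2*x^2 - 2*x + C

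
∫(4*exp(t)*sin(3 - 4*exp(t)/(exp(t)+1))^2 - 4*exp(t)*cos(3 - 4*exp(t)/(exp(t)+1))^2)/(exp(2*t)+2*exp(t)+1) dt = -sin(2*(exp(t) - 3)/(exp(t) + 1))/2 + C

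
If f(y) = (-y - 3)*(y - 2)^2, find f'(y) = -3*y^2 + 2*y + 8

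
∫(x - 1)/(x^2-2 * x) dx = log(x*(2 - x))/2 + C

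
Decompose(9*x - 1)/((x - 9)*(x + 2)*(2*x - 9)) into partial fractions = -158/(117*(2*x - 9)) - 19/(143*(x + 2)) + 80/(99*(x - 9))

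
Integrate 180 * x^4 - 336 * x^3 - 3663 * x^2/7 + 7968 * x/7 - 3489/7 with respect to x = 36*x^5 - 84*x^4 - 1221*x^3/7 + 3984*x^2/7 - 3489*x/7 + C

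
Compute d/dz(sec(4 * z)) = 4*tan(4*z)*sec(4*z)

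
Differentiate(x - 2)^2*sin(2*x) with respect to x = 2*x^2*cos(2*x) + 2*x*sin(2*x) - 8*x*cos(2*x) - 4*sin(2*x) + 8*cos(2*x)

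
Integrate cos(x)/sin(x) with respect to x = log(sin(x)/2) + C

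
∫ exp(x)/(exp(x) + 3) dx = log(exp(x) + 3) + C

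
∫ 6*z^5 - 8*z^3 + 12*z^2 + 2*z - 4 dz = z^6 - 2*z^4 + 4*z^3 + z^2 - 4*z + C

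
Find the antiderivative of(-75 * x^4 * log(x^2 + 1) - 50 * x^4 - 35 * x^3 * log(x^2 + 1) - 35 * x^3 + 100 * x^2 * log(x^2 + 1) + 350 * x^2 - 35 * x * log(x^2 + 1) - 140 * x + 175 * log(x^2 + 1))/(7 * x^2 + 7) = 5*(-10*x^3 - 7*x^2 + 70*x - 28)*log(x^2 + 1)/14 + C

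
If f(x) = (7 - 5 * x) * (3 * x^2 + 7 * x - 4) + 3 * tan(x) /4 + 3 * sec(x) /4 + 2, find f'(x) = -45*x^2 - 28*x + 3*tan(x)^2/4 + 3*tan(x)*sec(x)/4 + 279/4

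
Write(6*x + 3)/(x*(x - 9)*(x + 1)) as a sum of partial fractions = -3/(10*(x + 1)) + 19/(30*(x - 9)) - 1/(3*x)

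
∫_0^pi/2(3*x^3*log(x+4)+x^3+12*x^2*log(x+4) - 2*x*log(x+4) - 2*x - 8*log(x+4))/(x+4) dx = (-pi + pi^3/8)*log(pi/2 + 4)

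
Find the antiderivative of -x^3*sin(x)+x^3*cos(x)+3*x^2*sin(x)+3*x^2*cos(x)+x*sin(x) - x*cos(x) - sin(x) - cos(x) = sqrt(2)*x*(x^2 - 1)*sin(x + pi/4) + C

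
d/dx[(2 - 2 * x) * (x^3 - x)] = -8*x^3 + 6*x^2 + 4*x - 2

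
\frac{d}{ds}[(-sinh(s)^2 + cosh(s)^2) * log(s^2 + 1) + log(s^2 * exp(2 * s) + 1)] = 2*s*(s^3*exp(2*s) + 2*s^2*exp(2*s) + s*exp(2*s) + exp(2*s) + 1)/(s^4*exp(2*s) + s^2*exp(2*s) + s^2 + 1)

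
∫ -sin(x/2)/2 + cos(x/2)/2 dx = sqrt(2)*sin(x/2 + pi/4) + C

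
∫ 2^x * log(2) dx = 2^x + C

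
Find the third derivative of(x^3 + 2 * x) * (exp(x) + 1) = x^3*exp(x) + 9*x^2*exp(x) + 20*x*exp(x) + 12*exp(x) + 6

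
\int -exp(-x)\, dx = exp(-x) + C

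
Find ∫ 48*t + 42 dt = 24*t^2 + 42*t + C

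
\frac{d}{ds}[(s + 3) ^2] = 2*s + 6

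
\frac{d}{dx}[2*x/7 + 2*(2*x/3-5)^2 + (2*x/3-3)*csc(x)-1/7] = -2*x*cot(x)*csc(x)/3 + 16*x/9 + 3*cot(x)*csc(x) + 2*csc(x)/3 - 274/21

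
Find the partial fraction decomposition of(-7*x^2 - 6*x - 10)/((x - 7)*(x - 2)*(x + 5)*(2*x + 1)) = -14/(135*(2*x + 1)) + 155/(756*(x + 5)) + 2/(7*(x - 2)) - 79/(180*(x - 7))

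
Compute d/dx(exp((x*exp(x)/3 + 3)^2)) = 2*x^2*exp(x^2*exp(2*x)/9 + 2*x*exp(x) + 2*x + 9)/9 + 2*x*exp(x^2*exp(2*x)/9 + 2*x*exp(x) + x + 9) + 2*x*exp(x^2*exp(2*x)/9 + 2*x*exp(x) + 2*x + 9)/9 + 2*exp(x^2*exp(2*x)/9 + 2*x*exp(x) + x + 9)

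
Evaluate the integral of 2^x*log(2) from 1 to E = -2 + 2^E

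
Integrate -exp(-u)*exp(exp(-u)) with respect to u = exp(exp(-u)) + C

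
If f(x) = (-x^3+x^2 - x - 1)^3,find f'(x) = -9*x^8 + 24*x^7 - 42*x^6 + 24*x^5 - 24*x^3 + 6*x^2 - 3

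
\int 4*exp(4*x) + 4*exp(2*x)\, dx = (exp(2*x) + 1)^2 + C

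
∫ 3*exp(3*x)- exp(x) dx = exp(3*x) - exp(x) + C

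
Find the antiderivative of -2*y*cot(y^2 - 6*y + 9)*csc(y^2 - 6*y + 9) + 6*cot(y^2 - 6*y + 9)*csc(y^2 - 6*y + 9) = csc((y - 3)^2) + C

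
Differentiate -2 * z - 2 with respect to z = -2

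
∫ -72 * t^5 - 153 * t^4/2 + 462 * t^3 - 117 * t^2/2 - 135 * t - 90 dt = -12*t^6 - 153*t^5/10 + 231*t^4/2 - 39*t^3/2 - 135*t^2/2 - 90*t + C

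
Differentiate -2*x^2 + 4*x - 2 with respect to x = 4 - 4*x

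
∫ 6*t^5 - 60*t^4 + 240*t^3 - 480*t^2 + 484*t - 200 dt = t^6 - 12*t^5 + 60*t^4 - 160*t^3 + 242*t^2 - 200*t + C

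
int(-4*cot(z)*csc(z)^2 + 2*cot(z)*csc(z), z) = 2*(csc(z) - 1)*csc(z) + C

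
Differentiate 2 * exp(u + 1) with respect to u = 2*exp(u + 1)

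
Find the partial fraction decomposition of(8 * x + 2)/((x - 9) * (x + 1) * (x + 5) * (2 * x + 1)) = 16/(171*(2*x + 1)) + 19/(252*(x + 5)) - 3/(20*(x + 1)) + 37/(1330*(x - 9))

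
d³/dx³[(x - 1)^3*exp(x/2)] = x^3*exp(x/2)/8 + 15*x^2*exp(x/2)/8 + 39*x*exp(x/2)/8 - 7*exp(x/2)/8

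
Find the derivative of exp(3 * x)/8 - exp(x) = 3*exp(3*x)/8 - exp(x)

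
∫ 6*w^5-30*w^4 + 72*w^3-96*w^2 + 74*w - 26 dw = w^6 - 6*w^5 + 18*w^4 - 32*w^3 + 37*w^2 - 26*w + C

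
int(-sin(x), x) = cos(x) + C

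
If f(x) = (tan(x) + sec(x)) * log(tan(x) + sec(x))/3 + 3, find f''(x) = (log(tan(x) + 1/cos(x))*sin(x)^2 + 2*log(tan(x) + 1/cos(x))*sin(x) + log(tan(x) + 1/cos(x)) + sin(x)^2 + 3*sin(x) + 2)/(3*cos(x)^3)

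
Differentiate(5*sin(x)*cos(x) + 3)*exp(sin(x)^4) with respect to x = (-20*sin(x)^6 + 20*sin(x)^4 + 12*sin(x)^3*cos(x) - 10*sin(x)^2 + 5)*exp(sin(x)^4)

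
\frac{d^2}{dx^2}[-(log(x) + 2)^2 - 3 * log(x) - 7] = (2*log(x) + 5)/x^2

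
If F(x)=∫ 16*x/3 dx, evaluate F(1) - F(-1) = 0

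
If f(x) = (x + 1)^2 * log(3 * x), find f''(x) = (2*x^2*log(x) + 2*x^2*log(3) + 3*x^2 + 2*x - 1)/x^2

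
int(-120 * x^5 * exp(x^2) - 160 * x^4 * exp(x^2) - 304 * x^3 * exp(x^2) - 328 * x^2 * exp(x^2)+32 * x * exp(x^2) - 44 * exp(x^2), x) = -4*(3*x^2 + x + 3)*(5*x^2 + 5*x - 4)*exp(x^2) + C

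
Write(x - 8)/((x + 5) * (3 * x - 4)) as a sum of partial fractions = -20/(19*(3*x - 4)) + 13/(19*(x + 5))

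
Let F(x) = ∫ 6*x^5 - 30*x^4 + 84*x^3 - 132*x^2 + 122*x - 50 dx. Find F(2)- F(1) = 17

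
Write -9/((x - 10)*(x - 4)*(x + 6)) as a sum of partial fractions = -9/(160*(x + 6)) + 3/(20*(x - 4)) - 3/(32*(x - 10))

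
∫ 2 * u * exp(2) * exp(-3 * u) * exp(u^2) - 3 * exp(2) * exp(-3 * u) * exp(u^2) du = exp(u^2 - 3*u + 2) + C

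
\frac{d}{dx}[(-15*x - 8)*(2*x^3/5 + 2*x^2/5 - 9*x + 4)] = -24*x^3 - 138*x^2/5 + 1318*x/5 + 12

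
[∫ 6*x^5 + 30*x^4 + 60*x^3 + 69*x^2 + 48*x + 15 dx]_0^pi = -4 + 3*(1 + pi)^3 + (1 + pi)^6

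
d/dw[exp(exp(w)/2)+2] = exp(w + exp(w)/2)/2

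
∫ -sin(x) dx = cos(x) + C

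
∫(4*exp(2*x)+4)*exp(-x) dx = 8*sinh(x) + C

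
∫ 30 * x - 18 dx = 15*x^2 - 18*x + C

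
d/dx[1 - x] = -1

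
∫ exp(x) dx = exp(x) + C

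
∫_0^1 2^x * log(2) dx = 1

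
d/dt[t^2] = 2*t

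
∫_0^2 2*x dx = 4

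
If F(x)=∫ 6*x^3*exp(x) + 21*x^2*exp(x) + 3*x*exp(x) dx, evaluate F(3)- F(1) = -9*E + 183*exp(3)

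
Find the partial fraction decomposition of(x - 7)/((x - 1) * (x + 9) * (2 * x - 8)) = -4/(65*(x + 9)) + 1/(10*(x - 1)) - 1/(26*(x - 4))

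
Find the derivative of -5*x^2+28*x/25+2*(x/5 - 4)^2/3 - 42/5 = 4/75 - 746*x/75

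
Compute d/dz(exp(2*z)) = 2*exp(2*z)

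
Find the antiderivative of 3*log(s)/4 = 3*s*(log(s) - 1)/4 + C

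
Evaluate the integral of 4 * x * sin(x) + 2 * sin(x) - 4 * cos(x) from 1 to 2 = 6*cos(1) - 10*cos(2)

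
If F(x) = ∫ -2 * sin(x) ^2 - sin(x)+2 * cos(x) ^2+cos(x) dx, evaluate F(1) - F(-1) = 2*sin(1) + 2*sin(2)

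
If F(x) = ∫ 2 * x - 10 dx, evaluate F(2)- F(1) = -7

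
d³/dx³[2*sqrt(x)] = 3/(4*x^(5/2))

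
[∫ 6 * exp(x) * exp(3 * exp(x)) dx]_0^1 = -2*exp(3) + 2*exp(3*E)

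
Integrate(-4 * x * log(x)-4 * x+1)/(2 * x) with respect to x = (1 - 4*x)*log(x)/2 + C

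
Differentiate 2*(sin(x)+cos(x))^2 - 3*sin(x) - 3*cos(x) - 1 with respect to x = 4*cos(2*x) - 3*sqrt(2)*cos(x + pi/4)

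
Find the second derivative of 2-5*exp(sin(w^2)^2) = 10*(2*w^2*(1 - cos(2*w^2))^2 - 4*w^2 - sin(2*w^2))*exp(1/2 - cos(2*w^2)/2)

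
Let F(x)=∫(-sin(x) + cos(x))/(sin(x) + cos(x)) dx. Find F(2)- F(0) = log(cos(2) + sin(2))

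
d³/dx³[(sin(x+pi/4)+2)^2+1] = -4*cos(2*x) - 4*cos(x + pi/4)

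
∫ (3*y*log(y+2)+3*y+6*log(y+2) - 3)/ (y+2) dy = 3*(y - 1)*log(y + 2) + C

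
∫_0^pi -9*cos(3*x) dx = 0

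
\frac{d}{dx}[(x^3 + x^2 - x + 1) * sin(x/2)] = x^3*cos(x/2)/2 + 3*x^2*sin(x/2) + x^2*cos(x/2)/2 + 2*x*sin(x/2) - x*cos(x/2)/2 - sin(x/2) + cos(x/2)/2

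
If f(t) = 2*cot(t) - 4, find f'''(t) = -12*cot(t)^4 - 16*cot(t)^2 - 4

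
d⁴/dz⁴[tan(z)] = 24*tan(z)^5 + 40*tan(z)^3 + 16*tan(z)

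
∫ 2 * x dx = x^2 + C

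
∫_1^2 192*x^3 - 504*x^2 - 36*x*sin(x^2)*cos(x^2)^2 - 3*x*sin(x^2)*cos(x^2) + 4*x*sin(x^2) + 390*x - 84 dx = 5*cos(4)/2 - 5*cos(1)/2 + 3*cos(8)/8 - 3*cos(2)/8 + 3*cos(12)/2 - 3*cos(3)/2 + 45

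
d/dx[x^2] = 2*x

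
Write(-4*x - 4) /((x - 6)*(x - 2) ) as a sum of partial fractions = 3/(x - 2) - 7/(x - 6)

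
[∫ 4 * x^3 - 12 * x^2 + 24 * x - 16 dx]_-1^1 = -40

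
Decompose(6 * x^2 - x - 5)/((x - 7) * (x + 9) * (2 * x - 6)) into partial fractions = 245/(192*(x + 9)) - 23/(48*(x - 3)) + 141/(64*(x - 7))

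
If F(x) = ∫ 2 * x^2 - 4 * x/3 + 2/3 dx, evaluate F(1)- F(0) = 2/3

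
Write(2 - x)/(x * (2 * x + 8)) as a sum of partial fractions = -3/(4*(x + 4)) + 1/(4*x)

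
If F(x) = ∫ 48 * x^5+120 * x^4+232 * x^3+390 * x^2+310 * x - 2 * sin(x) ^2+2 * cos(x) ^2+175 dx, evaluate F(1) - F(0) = sin(2) + 550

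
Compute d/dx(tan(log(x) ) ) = 1/(x*cos(log(x))^2)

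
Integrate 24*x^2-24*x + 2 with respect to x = 8*x^3 - 12*x^2 + 2*x + C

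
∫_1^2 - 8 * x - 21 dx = -33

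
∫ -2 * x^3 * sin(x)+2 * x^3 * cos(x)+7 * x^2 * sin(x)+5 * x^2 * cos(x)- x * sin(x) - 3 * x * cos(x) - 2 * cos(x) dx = -sqrt(2)*(-2*x^3 + x^2 + x + 1)*sin(x + pi/4) + C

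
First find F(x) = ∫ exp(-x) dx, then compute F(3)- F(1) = -exp(-3) + exp(-1)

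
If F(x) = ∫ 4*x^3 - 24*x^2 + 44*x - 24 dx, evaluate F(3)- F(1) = 0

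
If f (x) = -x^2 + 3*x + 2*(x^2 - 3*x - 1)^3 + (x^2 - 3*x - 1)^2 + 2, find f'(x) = 12*x^5 - 90*x^4 + 196*x^3 - 72*x^2 - 84*x - 9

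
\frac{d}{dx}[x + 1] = 1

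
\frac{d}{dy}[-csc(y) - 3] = cot(y)*csc(y)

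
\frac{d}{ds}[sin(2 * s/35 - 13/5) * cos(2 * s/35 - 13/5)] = 2*cos(4*s/35 - 26/5)/35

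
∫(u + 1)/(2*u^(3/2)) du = (u - 1)/sqrt(u) + C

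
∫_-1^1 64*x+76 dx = 152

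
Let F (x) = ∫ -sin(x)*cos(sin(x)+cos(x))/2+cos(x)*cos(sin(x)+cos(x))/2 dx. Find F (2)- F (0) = -sin(1)/2 + sin(cos(2) + sin(2))/2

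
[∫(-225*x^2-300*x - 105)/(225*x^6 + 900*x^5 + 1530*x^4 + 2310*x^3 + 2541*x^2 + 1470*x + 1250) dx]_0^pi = -acot(7) + acot(7 + 21*pi/5 + 6*pi^2 + 3*pi^3)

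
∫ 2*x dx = x^2 + C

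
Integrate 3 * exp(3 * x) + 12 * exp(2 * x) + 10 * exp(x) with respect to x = (exp(x) + 2)^3 - 2*exp(x) + C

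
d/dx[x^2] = 2*x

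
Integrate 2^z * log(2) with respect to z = 2^z + C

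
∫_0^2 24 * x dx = 48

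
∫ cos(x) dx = sin(x) + C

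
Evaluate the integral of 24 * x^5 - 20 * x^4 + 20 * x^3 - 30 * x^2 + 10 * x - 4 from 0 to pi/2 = -4 + (-pi^2/4 - 2 + pi/2 + pi^3/4)^2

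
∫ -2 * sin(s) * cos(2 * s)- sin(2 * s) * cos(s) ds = -sin(s)*sin(2*s) + C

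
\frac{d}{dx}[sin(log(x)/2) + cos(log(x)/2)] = sqrt(2)*cos(log(x)/2 + pi/4)/(2*x)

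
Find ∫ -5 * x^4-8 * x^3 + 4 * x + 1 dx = -x^5 - 2*x^4 + 2*x^2 + x + C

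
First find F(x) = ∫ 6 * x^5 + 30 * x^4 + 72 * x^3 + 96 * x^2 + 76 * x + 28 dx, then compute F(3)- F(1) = 4812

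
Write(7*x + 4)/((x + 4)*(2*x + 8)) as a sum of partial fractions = 7/(2*(x + 4)) - 12/(x + 4)^2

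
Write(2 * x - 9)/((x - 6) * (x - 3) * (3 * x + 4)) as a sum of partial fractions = -105/(286*(3*x + 4)) + 1/(13*(x - 3)) + 1/(22*(x - 6))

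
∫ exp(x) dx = exp(x) + C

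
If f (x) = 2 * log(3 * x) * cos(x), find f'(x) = 2*(-x*log(x)*sin(x) - x*log(3)*sin(x) + cos(x))/x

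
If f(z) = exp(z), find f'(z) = exp(z)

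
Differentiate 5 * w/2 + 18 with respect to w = 5/2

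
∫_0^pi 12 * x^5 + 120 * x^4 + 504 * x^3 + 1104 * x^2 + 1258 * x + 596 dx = -246 - (2 + pi)^2 + 2*(1 + (2 + pi)^2)^3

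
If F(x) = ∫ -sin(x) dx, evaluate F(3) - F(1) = cos(3) - cos(1)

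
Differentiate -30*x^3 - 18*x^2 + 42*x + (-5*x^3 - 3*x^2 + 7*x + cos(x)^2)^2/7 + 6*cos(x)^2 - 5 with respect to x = 150*x^5/7 + 150*x^4/7 + 10*x^3*sin(2*x)/7 - 244*x^3/7 + 6*x^2*sin(2*x)/7 - 30*x^2*cos(x)^2/7 - 108*x^2 - 2*x*sin(2*x) - 12*x*cos(x)^2/7 - 22*x - 4*sin(x)*cos(x)^3/7 - 6*sin(2*x) + 2*cos(x)^2 + 42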